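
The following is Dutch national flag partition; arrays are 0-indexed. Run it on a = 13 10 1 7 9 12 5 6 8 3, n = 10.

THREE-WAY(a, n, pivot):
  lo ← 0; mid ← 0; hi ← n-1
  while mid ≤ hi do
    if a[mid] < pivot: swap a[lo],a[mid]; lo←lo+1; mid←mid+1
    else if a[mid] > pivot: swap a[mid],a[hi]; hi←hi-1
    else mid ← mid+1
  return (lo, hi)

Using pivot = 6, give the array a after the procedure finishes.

pivot = 6; lo=0, mid=0, hi=9
a[mid]=13>6: swap a[0],a[9]; hi=8 → 3 10 1 7 9 12 5 6 8 13
a[mid]=3<6: swap a[0],a[0]; lo=1,mid=1 → 3 10 1 7 9 12 5 6 8 13
a[mid]=10>6: swap a[1],a[8]; hi=7 → 3 8 1 7 9 12 5 6 10 13
a[mid]=8>6: swap a[1],a[7]; hi=6 → 3 6 1 7 9 12 5 8 10 13
a[mid]=6=6: mid=2
a[mid]=1<6: swap a[1],a[2]; lo=2,mid=3 → 3 1 6 7 9 12 5 8 10 13
a[mid]=7>6: swap a[3],a[6]; hi=5 → 3 1 6 5 9 12 7 8 10 13
a[mid]=5<6: swap a[2],a[3]; lo=3,mid=4 → 3 1 5 6 9 12 7 8 10 13
a[mid]=9>6: swap a[4],a[5]; hi=4 → 3 1 5 6 12 9 7 8 10 13
a[mid]=12>6: swap a[4],a[4]; hi=3 → 3 1 5 6 12 9 7 8 10 13
end: lo=3, hi=3; a = 3 1 5 6 12 9 7 8 10 13

3 1 5 6 12 9 7 8 10 13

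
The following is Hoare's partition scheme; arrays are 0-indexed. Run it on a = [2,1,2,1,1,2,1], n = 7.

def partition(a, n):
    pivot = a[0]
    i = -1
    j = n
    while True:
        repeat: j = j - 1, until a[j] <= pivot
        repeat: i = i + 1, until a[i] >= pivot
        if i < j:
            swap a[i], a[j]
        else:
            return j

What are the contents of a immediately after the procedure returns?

pivot = a[0] = 2; i = -1, j = 7
j→6 (a[6]=1≤2), i→0 (a[0]=2≥2); i<j, swap → [1,1,2,1,1,2,2]
j→5 (a[5]=2≤2), i→2 (a[2]=2≥2); i<j, swap → [1,1,2,1,1,2,2]
j→4, i→5; i≥j, return j=4. a = [1,1,2,1,1,2,2]

[1,1,2,1,1,2,2]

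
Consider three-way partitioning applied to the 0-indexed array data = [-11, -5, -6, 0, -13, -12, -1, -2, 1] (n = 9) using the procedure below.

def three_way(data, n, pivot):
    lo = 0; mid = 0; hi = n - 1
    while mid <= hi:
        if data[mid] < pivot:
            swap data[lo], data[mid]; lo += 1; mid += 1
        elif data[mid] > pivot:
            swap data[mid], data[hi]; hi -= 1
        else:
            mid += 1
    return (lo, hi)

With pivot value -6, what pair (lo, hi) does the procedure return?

(3, 3)

lo=0 mid=0 hi=8
-11<-6: swap(0,0), lo=1 mid=1 ⇒ [-11, -5, -6, 0, -13, -12, -1, -2, 1]
-5>-6: swap(1,8), hi=7 ⇒ [-11, 1, -6, 0, -13, -12, -1, -2, -5]
1>-6: swap(1,7), hi=6 ⇒ [-11, -2, -6, 0, -13, -12, -1, 1, -5]
-2>-6: swap(1,6), hi=5 ⇒ [-11, -1, -6, 0, -13, -12, -2, 1, -5]
-1>-6: swap(1,5), hi=4 ⇒ [-11, -12, -6, 0, -13, -1, -2, 1, -5]
-12<-6: swap(1,1), lo=2 mid=2 ⇒ [-11, -12, -6, 0, -13, -1, -2, 1, -5]
-6=-6: mid=3
0>-6: swap(3,4), hi=3 ⇒ [-11, -12, -6, -13, 0, -1, -2, 1, -5]
-13<-6: swap(2,3), lo=3 mid=4 ⇒ [-11, -12, -13, -6, 0, -1, -2, 1, -5]
done. lo=3 hi=3; data=[-11, -12, -13, -6, 0, -1, -2, 1, -5]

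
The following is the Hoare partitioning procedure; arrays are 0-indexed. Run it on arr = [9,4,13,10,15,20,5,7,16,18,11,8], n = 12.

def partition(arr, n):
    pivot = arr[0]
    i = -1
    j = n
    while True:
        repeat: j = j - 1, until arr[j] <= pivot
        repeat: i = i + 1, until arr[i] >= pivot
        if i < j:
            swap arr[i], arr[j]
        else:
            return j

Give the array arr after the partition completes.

pivot = arr[0] = 9; i = -1, j = 12
j→11 (arr[11]=8≤9), i→0 (arr[0]=9≥9); i<j, swap → [8,4,13,10,15,20,5,7,16,18,11,9]
j→7 (arr[7]=7≤9), i→2 (arr[2]=13≥9); i<j, swap → [8,4,7,10,15,20,5,13,16,18,11,9]
j→6 (arr[6]=5≤9), i→3 (arr[3]=10≥9); i<j, swap → [8,4,7,5,15,20,10,13,16,18,11,9]
j→3, i→4; i≥j, return j=3. arr = [8,4,7,5,15,20,10,13,16,18,11,9]

[8,4,7,5,15,20,10,13,16,18,11,9]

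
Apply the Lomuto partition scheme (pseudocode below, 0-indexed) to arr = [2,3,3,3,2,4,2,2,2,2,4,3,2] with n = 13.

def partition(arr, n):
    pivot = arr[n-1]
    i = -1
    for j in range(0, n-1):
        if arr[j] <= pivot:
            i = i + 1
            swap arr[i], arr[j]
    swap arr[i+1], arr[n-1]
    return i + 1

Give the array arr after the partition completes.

[2,2,2,2,2,2,2,3,3,4,4,3,3]

pivot = arr[12] = 2; i = -1
j=0: arr[0]=2 ≤ 2 → i=0, swap arr[0],arr[0] (no change) → [2,3,3,3,2,4,2,2,2,2,4,3,2]
j=1: arr[1]=3 > 2 → no swap
j=2: arr[2]=3 > 2 → no swap
j=3: arr[3]=3 > 2 → no swap
j=4: arr[4]=2 ≤ 2 → i=1, swap arr[1],arr[4] → [2,2,3,3,3,4,2,2,2,2,4,3,2]
j=5: arr[5]=4 > 2 → no swap
j=6: arr[6]=2 ≤ 2 → i=2, swap arr[2],arr[6] → [2,2,2,3,3,4,3,2,2,2,4,3,2]
j=7: arr[7]=2 ≤ 2 → i=3, swap arr[3],arr[7] → [2,2,2,2,3,4,3,3,2,2,4,3,2]
j=8: arr[8]=2 ≤ 2 → i=4, swap arr[4],arr[8] → [2,2,2,2,2,4,3,3,3,2,4,3,2]
j=9: arr[9]=2 ≤ 2 → i=5, swap arr[5],arr[9] → [2,2,2,2,2,2,3,3,3,4,4,3,2]
j=10: arr[10]=4 > 2 → no swap
j=11: arr[11]=3 > 2 → no swap
final swap arr[6],arr[12] → [2,2,2,2,2,2,2,3,3,4,4,3,3]; return 6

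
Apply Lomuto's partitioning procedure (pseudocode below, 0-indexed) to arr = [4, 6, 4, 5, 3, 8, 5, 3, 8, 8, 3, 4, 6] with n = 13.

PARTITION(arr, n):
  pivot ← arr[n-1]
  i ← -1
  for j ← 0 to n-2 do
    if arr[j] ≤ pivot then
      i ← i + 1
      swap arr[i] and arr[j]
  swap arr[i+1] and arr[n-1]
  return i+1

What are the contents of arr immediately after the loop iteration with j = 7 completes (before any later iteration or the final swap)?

pivot = arr[12] = 6; i = -1
j=0: arr[0]=4 ≤ 6 → i=0, swap arr[0],arr[0] (no change) → [4, 6, 4, 5, 3, 8, 5, 3, 8, 8, 3, 4, 6]
j=1: arr[1]=6 ≤ 6 → i=1, swap arr[1],arr[1] (no change) → [4, 6, 4, 5, 3, 8, 5, 3, 8, 8, 3, 4, 6]
j=2: arr[2]=4 ≤ 6 → i=2, swap arr[2],arr[2] (no change) → [4, 6, 4, 5, 3, 8, 5, 3, 8, 8, 3, 4, 6]
j=3: arr[3]=5 ≤ 6 → i=3, swap arr[3],arr[3] (no change) → [4, 6, 4, 5, 3, 8, 5, 3, 8, 8, 3, 4, 6]
j=4: arr[4]=3 ≤ 6 → i=4, swap arr[4],arr[4] (no change) → [4, 6, 4, 5, 3, 8, 5, 3, 8, 8, 3, 4, 6]
j=5: arr[5]=8 > 6 → no swap
j=6: arr[6]=5 ≤ 6 → i=5, swap arr[5],arr[6] → [4, 6, 4, 5, 3, 5, 8, 3, 8, 8, 3, 4, 6]
j=7: arr[7]=3 ≤ 6 → i=6, swap arr[6],arr[7] → [4, 6, 4, 5, 3, 5, 3, 8, 8, 8, 3, 4, 6]
(after j=7) arr = [4, 6, 4, 5, 3, 5, 3, 8, 8, 8, 3, 4, 6]

[4, 6, 4, 5, 3, 5, 3, 8, 8, 8, 3, 4, 6]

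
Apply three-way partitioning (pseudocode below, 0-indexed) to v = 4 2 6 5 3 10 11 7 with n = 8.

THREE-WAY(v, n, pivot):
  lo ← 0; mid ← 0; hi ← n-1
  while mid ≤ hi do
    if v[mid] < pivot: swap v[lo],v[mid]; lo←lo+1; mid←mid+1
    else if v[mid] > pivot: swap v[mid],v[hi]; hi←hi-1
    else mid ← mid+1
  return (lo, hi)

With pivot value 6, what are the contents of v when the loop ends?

4 2 5 3 6 11 7 10

lo=0 mid=0 hi=7
4<6: swap(0,0), lo=1 mid=1 ⇒ 4 2 6 5 3 10 11 7
2<6: swap(1,1), lo=2 mid=2 ⇒ 4 2 6 5 3 10 11 7
6=6: mid=3
5<6: swap(2,3), lo=3 mid=4 ⇒ 4 2 5 6 3 10 11 7
3<6: swap(3,4), lo=4 mid=5 ⇒ 4 2 5 3 6 10 11 7
10>6: swap(5,7), hi=6 ⇒ 4 2 5 3 6 7 11 10
7>6: swap(5,6), hi=5 ⇒ 4 2 5 3 6 11 7 10
11>6: swap(5,5), hi=4 ⇒ 4 2 5 3 6 11 7 10
done. lo=4 hi=4; v=4 2 5 3 6 11 7 10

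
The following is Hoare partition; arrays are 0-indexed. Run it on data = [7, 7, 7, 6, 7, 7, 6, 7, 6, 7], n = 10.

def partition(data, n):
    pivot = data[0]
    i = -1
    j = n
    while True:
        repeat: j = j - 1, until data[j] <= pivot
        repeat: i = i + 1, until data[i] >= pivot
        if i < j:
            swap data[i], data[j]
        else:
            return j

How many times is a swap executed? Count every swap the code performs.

pivot = data[0] = 7; i = -1, j = 10
j→9 (data[9]=7≤7), i→0 (data[0]=7≥7); i<j, swap → [7, 7, 7, 6, 7, 7, 6, 7, 6, 7]
j→8 (data[8]=6≤7), i→1 (data[1]=7≥7); i<j, swap → [7, 6, 7, 6, 7, 7, 6, 7, 7, 7]
j→7 (data[7]=7≤7), i→2 (data[2]=7≥7); i<j, swap → [7, 6, 7, 6, 7, 7, 6, 7, 7, 7]
j→6 (data[6]=6≤7), i→4 (data[4]=7≥7); i<j, swap → [7, 6, 7, 6, 6, 7, 7, 7, 7, 7]
j→5, i→5; i≥j, return j=5. data = [7, 6, 7, 6, 6, 7, 7, 7, 7, 7]

4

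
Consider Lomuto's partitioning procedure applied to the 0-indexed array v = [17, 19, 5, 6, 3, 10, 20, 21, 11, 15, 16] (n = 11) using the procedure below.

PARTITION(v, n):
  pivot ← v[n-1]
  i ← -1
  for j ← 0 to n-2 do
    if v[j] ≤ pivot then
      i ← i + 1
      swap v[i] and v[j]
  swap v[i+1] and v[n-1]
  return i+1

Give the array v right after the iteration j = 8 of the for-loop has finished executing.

[5, 6, 3, 10, 11, 19, 20, 21, 17, 15, 16]

pivot=16, i=-1
j=0: 17>16, skip
j=1: 19>16, skip
j=2: 5≤16, i=0, swap(0,2) ⇒ [5, 19, 17, 6, 3, 10, 20, 21, 11, 15, 16]
j=3: 6≤16, i=1, swap(1,3) ⇒ [5, 6, 17, 19, 3, 10, 20, 21, 11, 15, 16]
j=4: 3≤16, i=2, swap(2,4) ⇒ [5, 6, 3, 19, 17, 10, 20, 21, 11, 15, 16]
j=5: 10≤16, i=3, swap(3,5) ⇒ [5, 6, 3, 10, 17, 19, 20, 21, 11, 15, 16]
j=6: 20>16, skip
j=7: 21>16, skip
j=8: 11≤16, i=4, swap(4,8) ⇒ [5, 6, 3, 10, 11, 19, 20, 21, 17, 15, 16]
(after j=8) v = [5, 6, 3, 10, 11, 19, 20, 21, 17, 15, 16]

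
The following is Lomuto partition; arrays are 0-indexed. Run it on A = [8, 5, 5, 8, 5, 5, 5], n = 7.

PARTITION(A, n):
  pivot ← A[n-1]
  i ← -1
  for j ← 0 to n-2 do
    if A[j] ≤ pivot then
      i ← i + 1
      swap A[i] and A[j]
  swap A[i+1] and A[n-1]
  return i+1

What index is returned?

pivot=5, i=-1
j=0: 8>5, skip
j=1: 5≤5, i=0, swap(0,1) ⇒ [5, 8, 5, 8, 5, 5, 5]
j=2: 5≤5, i=1, swap(1,2) ⇒ [5, 5, 8, 8, 5, 5, 5]
j=3: 8>5, skip
j=4: 5≤5, i=2, swap(2,4) ⇒ [5, 5, 5, 8, 8, 5, 5]
j=5: 5≤5, i=3, swap(3,5) ⇒ [5, 5, 5, 5, 8, 8, 5]
swap(4,6) ⇒ [5, 5, 5, 5, 5, 8, 8]; return 4

4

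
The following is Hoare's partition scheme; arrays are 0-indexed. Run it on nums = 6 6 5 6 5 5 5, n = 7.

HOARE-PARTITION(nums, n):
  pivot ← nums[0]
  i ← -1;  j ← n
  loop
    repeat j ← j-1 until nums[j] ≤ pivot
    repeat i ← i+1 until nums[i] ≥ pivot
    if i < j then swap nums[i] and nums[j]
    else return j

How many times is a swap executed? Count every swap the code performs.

pivot = nums[0] = 6; i = -1, j = 7
j→6 (nums[6]=5≤6), i→0 (nums[0]=6≥6); i<j, swap → 5 6 5 6 5 5 6
j→5 (nums[5]=5≤6), i→1 (nums[1]=6≥6); i<j, swap → 5 5 5 6 5 6 6
j→4 (nums[4]=5≤6), i→3 (nums[3]=6≥6); i<j, swap → 5 5 5 5 6 6 6
j→3, i→4; i≥j, return j=3. nums = 5 5 5 5 6 6 6

3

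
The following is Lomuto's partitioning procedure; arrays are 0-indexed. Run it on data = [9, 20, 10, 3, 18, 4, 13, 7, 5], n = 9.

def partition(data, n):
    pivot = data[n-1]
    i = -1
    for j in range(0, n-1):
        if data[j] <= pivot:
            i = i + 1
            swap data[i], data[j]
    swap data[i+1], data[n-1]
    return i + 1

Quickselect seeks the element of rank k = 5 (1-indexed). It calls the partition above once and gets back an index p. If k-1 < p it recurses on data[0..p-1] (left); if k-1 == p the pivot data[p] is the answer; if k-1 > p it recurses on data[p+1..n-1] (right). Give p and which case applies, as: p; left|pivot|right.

pivot = data[8] = 5; i = -1
j=0: data[0]=9 > 5 → no swap
j=1: data[1]=20 > 5 → no swap
j=2: data[2]=10 > 5 → no swap
j=3: data[3]=3 ≤ 5 → i=0, swap data[0],data[3] → [3, 20, 10, 9, 18, 4, 13, 7, 5]
j=4: data[4]=18 > 5 → no swap
j=5: data[5]=4 ≤ 5 → i=1, swap data[1],data[5] → [3, 4, 10, 9, 18, 20, 13, 7, 5]
j=6: data[6]=13 > 5 → no swap
j=7: data[7]=7 > 5 → no swap
final swap data[2],data[8] → [3, 4, 5, 9, 18, 20, 13, 7, 10]; return 2
p = 2; k-1 = 4 > 2 ⇒ right

2; right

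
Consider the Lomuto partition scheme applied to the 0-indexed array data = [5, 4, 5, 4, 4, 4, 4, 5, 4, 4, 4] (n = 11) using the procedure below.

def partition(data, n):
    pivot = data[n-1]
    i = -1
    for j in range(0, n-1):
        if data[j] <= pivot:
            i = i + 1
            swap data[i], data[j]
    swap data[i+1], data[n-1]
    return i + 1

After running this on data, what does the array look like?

[4, 4, 4, 4, 4, 4, 4, 4, 5, 5, 5]

pivot=4, i=-1
j=0: 5>4, skip
j=1: 4≤4, i=0, swap(0,1) ⇒ [4, 5, 5, 4, 4, 4, 4, 5, 4, 4, 4]
j=2: 5>4, skip
j=3: 4≤4, i=1, swap(1,3) ⇒ [4, 4, 5, 5, 4, 4, 4, 5, 4, 4, 4]
j=4: 4≤4, i=2, swap(2,4) ⇒ [4, 4, 4, 5, 5, 4, 4, 5, 4, 4, 4]
j=5: 4≤4, i=3, swap(3,5) ⇒ [4, 4, 4, 4, 5, 5, 4, 5, 4, 4, 4]
j=6: 4≤4, i=4, swap(4,6) ⇒ [4, 4, 4, 4, 4, 5, 5, 5, 4, 4, 4]
j=7: 5>4, skip
j=8: 4≤4, i=5, swap(5,8) ⇒ [4, 4, 4, 4, 4, 4, 5, 5, 5, 4, 4]
j=9: 4≤4, i=6, swap(6,9) ⇒ [4, 4, 4, 4, 4, 4, 4, 5, 5, 5, 4]
swap(7,10) ⇒ [4, 4, 4, 4, 4, 4, 4, 4, 5, 5, 5]; return 7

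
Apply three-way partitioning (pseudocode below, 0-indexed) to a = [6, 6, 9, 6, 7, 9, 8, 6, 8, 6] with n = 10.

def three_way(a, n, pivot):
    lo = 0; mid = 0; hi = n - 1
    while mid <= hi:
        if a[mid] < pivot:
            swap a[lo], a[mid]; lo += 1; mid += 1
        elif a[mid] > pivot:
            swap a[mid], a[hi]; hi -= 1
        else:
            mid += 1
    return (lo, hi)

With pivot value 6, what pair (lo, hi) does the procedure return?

lo=0 mid=0 hi=9
6=6: mid=1
6=6: mid=2
9>6: swap(2,9), hi=8 ⇒ [6, 6, 6, 6, 7, 9, 8, 6, 8, 9]
6=6: mid=3
6=6: mid=4
7>6: swap(4,8), hi=7 ⇒ [6, 6, 6, 6, 8, 9, 8, 6, 7, 9]
8>6: swap(4,7), hi=6 ⇒ [6, 6, 6, 6, 6, 9, 8, 8, 7, 9]
6=6: mid=5
9>6: swap(5,6), hi=5 ⇒ [6, 6, 6, 6, 6, 8, 9, 8, 7, 9]
8>6: swap(5,5), hi=4 ⇒ [6, 6, 6, 6, 6, 8, 9, 8, 7, 9]
done. lo=0 hi=4; a=[6, 6, 6, 6, 6, 8, 9, 8, 7, 9]

(0, 4)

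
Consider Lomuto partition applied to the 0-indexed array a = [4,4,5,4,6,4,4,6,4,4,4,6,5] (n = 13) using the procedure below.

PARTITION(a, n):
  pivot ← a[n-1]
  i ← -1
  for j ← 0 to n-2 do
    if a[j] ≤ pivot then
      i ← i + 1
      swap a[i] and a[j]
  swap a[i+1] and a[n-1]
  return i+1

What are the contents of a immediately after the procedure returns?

pivot = a[12] = 5; i = -1
j=0: a[0]=4 ≤ 5 → i=0, swap a[0],a[0] (no change) → [4,4,5,4,6,4,4,6,4,4,4,6,5]
j=1: a[1]=4 ≤ 5 → i=1, swap a[1],a[1] (no change) → [4,4,5,4,6,4,4,6,4,4,4,6,5]
j=2: a[2]=5 ≤ 5 → i=2, swap a[2],a[2] (no change) → [4,4,5,4,6,4,4,6,4,4,4,6,5]
j=3: a[3]=4 ≤ 5 → i=3, swap a[3],a[3] (no change) → [4,4,5,4,6,4,4,6,4,4,4,6,5]
j=4: a[4]=6 > 5 → no swap
j=5: a[5]=4 ≤ 5 → i=4, swap a[4],a[5] → [4,4,5,4,4,6,4,6,4,4,4,6,5]
j=6: a[6]=4 ≤ 5 → i=5, swap a[5],a[6] → [4,4,5,4,4,4,6,6,4,4,4,6,5]
j=7: a[7]=6 > 5 → no swap
j=8: a[8]=4 ≤ 5 → i=6, swap a[6],a[8] → [4,4,5,4,4,4,4,6,6,4,4,6,5]
j=9: a[9]=4 ≤ 5 → i=7, swap a[7],a[9] → [4,4,5,4,4,4,4,4,6,6,4,6,5]
j=10: a[10]=4 ≤ 5 → i=8, swap a[8],a[10] → [4,4,5,4,4,4,4,4,4,6,6,6,5]
j=11: a[11]=6 > 5 → no swap
final swap a[9],a[12] → [4,4,5,4,4,4,4,4,4,5,6,6,6]; return 9

[4,4,5,4,4,4,4,4,4,5,6,6,6]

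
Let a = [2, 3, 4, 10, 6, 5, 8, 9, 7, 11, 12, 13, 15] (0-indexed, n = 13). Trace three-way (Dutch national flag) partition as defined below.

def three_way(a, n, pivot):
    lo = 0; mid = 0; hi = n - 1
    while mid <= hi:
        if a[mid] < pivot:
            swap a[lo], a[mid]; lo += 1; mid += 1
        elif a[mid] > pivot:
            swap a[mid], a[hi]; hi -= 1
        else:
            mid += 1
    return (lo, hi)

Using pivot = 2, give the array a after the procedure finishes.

[2, 4, 10, 6, 5, 8, 9, 7, 11, 12, 13, 15, 3]

pivot = 2; lo=0, mid=0, hi=12
a[mid]=2=2: mid=1
a[mid]=3>2: swap a[1],a[12]; hi=11 → [2, 15, 4, 10, 6, 5, 8, 9, 7, 11, 12, 13, 3]
a[mid]=15>2: swap a[1],a[11]; hi=10 → [2, 13, 4, 10, 6, 5, 8, 9, 7, 11, 12, 15, 3]
a[mid]=13>2: swap a[1],a[10]; hi=9 → [2, 12, 4, 10, 6, 5, 8, 9, 7, 11, 13, 15, 3]
a[mid]=12>2: swap a[1],a[9]; hi=8 → [2, 11, 4, 10, 6, 5, 8, 9, 7, 12, 13, 15, 3]
a[mid]=11>2: swap a[1],a[8]; hi=7 → [2, 7, 4, 10, 6, 5, 8, 9, 11, 12, 13, 15, 3]
a[mid]=7>2: swap a[1],a[7]; hi=6 → [2, 9, 4, 10, 6, 5, 8, 7, 11, 12, 13, 15, 3]
a[mid]=9>2: swap a[1],a[6]; hi=5 → [2, 8, 4, 10, 6, 5, 9, 7, 11, 12, 13, 15, 3]
a[mid]=8>2: swap a[1],a[5]; hi=4 → [2, 5, 4, 10, 6, 8, 9, 7, 11, 12, 13, 15, 3]
a[mid]=5>2: swap a[1],a[4]; hi=3 → [2, 6, 4, 10, 5, 8, 9, 7, 11, 12, 13, 15, 3]
a[mid]=6>2: swap a[1],a[3]; hi=2 → [2, 10, 4, 6, 5, 8, 9, 7, 11, 12, 13, 15, 3]
a[mid]=10>2: swap a[1],a[2]; hi=1 → [2, 4, 10, 6, 5, 8, 9, 7, 11, 12, 13, 15, 3]
a[mid]=4>2: swap a[1],a[1]; hi=0 → [2, 4, 10, 6, 5, 8, 9, 7, 11, 12, 13, 15, 3]
end: lo=0, hi=0; a = [2, 4, 10, 6, 5, 8, 9, 7, 11, 12, 13, 15, 3]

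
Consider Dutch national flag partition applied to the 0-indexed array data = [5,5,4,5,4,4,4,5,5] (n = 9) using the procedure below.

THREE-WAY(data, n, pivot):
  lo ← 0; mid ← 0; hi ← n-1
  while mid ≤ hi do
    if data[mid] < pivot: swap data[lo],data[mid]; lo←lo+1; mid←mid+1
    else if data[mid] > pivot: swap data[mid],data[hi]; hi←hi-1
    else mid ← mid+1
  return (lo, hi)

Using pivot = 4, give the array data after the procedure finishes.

lo=0 mid=0 hi=8
5>4: swap(0,8), hi=7 ⇒ [5,5,4,5,4,4,4,5,5]
5>4: swap(0,7), hi=6 ⇒ [5,5,4,5,4,4,4,5,5]
5>4: swap(0,6), hi=5 ⇒ [4,5,4,5,4,4,5,5,5]
4=4: mid=1
5>4: swap(1,5), hi=4 ⇒ [4,4,4,5,4,5,5,5,5]
4=4: mid=2
4=4: mid=3
5>4: swap(3,4), hi=3 ⇒ [4,4,4,4,5,5,5,5,5]
4=4: mid=4
done. lo=0 hi=3; data=[4,4,4,4,5,5,5,5,5]

[4,4,4,4,5,5,5,5,5]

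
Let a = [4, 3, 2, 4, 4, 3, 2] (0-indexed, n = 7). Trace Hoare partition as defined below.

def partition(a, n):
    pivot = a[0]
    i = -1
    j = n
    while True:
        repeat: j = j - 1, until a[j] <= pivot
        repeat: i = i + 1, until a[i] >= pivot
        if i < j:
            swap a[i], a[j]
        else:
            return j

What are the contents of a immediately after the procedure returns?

[2, 3, 2, 3, 4, 4, 4]

pivot = a[0] = 4; i = -1, j = 7
j→6 (a[6]=2≤4), i→0 (a[0]=4≥4); i<j, swap → [2, 3, 2, 4, 4, 3, 4]
j→5 (a[5]=3≤4), i→3 (a[3]=4≥4); i<j, swap → [2, 3, 2, 3, 4, 4, 4]
j→4, i→4; i≥j, return j=4. a = [2, 3, 2, 3, 4, 4, 4]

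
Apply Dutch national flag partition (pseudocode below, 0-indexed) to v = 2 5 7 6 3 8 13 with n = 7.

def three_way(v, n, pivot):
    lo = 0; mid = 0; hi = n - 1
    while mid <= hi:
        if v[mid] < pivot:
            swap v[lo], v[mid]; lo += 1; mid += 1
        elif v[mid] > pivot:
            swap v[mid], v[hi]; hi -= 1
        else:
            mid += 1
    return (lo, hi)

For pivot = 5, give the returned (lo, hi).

pivot = 5; lo=0, mid=0, hi=6
v[mid]=2<5: swap v[0],v[0]; lo=1,mid=1 → 2 5 7 6 3 8 13
v[mid]=5=5: mid=2
v[mid]=7>5: swap v[2],v[6]; hi=5 → 2 5 13 6 3 8 7
v[mid]=13>5: swap v[2],v[5]; hi=4 → 2 5 8 6 3 13 7
v[mid]=8>5: swap v[2],v[4]; hi=3 → 2 5 3 6 8 13 7
v[mid]=3<5: swap v[1],v[2]; lo=2,mid=3 → 2 3 5 6 8 13 7
v[mid]=6>5: swap v[3],v[3]; hi=2 → 2 3 5 6 8 13 7
end: lo=2, hi=2; v = 2 3 5 6 8 13 7

(2, 2)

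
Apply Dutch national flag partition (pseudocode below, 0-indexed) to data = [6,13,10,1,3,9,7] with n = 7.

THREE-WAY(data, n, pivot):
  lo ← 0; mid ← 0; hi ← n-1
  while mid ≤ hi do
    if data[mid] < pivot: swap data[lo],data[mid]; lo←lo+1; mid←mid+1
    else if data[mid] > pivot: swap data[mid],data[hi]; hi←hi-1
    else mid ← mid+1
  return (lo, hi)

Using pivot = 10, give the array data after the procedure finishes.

lo=0 mid=0 hi=6
6<10: swap(0,0), lo=1 mid=1 ⇒ [6,13,10,1,3,9,7]
13>10: swap(1,6), hi=5 ⇒ [6,7,10,1,3,9,13]
7<10: swap(1,1), lo=2 mid=2 ⇒ [6,7,10,1,3,9,13]
10=10: mid=3
1<10: swap(2,3), lo=3 mid=4 ⇒ [6,7,1,10,3,9,13]
3<10: swap(3,4), lo=4 mid=5 ⇒ [6,7,1,3,10,9,13]
9<10: swap(4,5), lo=5 mid=6 ⇒ [6,7,1,3,9,10,13]
done. lo=5 hi=5; data=[6,7,1,3,9,10,13]

[6,7,1,3,9,10,13]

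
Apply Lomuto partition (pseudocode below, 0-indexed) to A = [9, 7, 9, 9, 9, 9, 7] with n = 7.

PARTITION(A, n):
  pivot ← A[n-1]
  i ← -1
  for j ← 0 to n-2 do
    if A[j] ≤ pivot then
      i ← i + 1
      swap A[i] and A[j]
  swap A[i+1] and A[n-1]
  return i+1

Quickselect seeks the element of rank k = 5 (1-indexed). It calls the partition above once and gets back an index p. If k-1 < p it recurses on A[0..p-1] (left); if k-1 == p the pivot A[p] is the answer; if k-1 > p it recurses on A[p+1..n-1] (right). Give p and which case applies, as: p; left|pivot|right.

1; right

pivot=7, i=-1
j=0: 9>7, skip
j=1: 7≤7, i=0, swap(0,1) ⇒ [7, 9, 9, 9, 9, 9, 7]
j=2: 9>7, skip
j=3: 9>7, skip
j=4: 9>7, skip
j=5: 9>7, skip
swap(1,6) ⇒ [7, 7, 9, 9, 9, 9, 9]; return 1
p = 1; k-1 = 4 > 1 ⇒ right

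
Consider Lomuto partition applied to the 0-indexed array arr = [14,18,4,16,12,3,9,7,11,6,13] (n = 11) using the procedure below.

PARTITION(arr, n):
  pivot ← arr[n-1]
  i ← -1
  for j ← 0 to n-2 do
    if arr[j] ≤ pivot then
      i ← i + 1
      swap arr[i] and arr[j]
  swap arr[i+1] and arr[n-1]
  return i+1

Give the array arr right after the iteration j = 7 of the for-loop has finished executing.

pivot=13, i=-1
j=0: 14>13, skip
j=1: 18>13, skip
j=2: 4≤13, i=0, swap(0,2) ⇒ [4,18,14,16,12,3,9,7,11,6,13]
j=3: 16>13, skip
j=4: 12≤13, i=1, swap(1,4) ⇒ [4,12,14,16,18,3,9,7,11,6,13]
j=5: 3≤13, i=2, swap(2,5) ⇒ [4,12,3,16,18,14,9,7,11,6,13]
j=6: 9≤13, i=3, swap(3,6) ⇒ [4,12,3,9,18,14,16,7,11,6,13]
j=7: 7≤13, i=4, swap(4,7) ⇒ [4,12,3,9,7,14,16,18,11,6,13]
(after j=7) arr = [4,12,3,9,7,14,16,18,11,6,13]

[4,12,3,9,7,14,16,18,11,6,13]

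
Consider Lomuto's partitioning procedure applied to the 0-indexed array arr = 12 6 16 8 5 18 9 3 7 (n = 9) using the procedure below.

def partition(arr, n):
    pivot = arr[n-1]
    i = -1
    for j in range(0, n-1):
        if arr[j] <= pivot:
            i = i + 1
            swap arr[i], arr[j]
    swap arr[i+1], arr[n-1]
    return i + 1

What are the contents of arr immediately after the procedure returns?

pivot = arr[8] = 7; i = -1
j=0: arr[0]=12 > 7 → no swap
j=1: arr[1]=6 ≤ 7 → i=0, swap arr[0],arr[1] → 6 12 16 8 5 18 9 3 7
j=2: arr[2]=16 > 7 → no swap
j=3: arr[3]=8 > 7 → no swap
j=4: arr[4]=5 ≤ 7 → i=1, swap arr[1],arr[4] → 6 5 16 8 12 18 9 3 7
j=5: arr[5]=18 > 7 → no swap
j=6: arr[6]=9 > 7 → no swap
j=7: arr[7]=3 ≤ 7 → i=2, swap arr[2],arr[7] → 6 5 3 8 12 18 9 16 7
final swap arr[3],arr[8] → 6 5 3 7 12 18 9 16 8; return 3

6 5 3 7 12 18 9 16 8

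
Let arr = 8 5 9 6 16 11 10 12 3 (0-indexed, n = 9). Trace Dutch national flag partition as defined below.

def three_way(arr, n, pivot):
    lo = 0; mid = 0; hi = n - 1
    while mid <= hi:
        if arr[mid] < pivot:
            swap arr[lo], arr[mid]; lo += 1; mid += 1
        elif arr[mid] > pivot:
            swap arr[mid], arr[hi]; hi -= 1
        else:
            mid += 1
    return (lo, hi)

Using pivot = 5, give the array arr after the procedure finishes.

pivot = 5; lo=0, mid=0, hi=8
arr[mid]=8>5: swap arr[0],arr[8]; hi=7 → 3 5 9 6 16 11 10 12 8
arr[mid]=3<5: swap arr[0],arr[0]; lo=1,mid=1 → 3 5 9 6 16 11 10 12 8
arr[mid]=5=5: mid=2
arr[mid]=9>5: swap arr[2],arr[7]; hi=6 → 3 5 12 6 16 11 10 9 8
arr[mid]=12>5: swap arr[2],arr[6]; hi=5 → 3 5 10 6 16 11 12 9 8
arr[mid]=10>5: swap arr[2],arr[5]; hi=4 → 3 5 11 6 16 10 12 9 8
arr[mid]=11>5: swap arr[2],arr[4]; hi=3 → 3 5 16 6 11 10 12 9 8
arr[mid]=16>5: swap arr[2],arr[3]; hi=2 → 3 5 6 16 11 10 12 9 8
arr[mid]=6>5: swap arr[2],arr[2]; hi=1 → 3 5 6 16 11 10 12 9 8
end: lo=1, hi=1; arr = 3 5 6 16 11 10 12 9 8

3 5 6 16 11 10 12 9 8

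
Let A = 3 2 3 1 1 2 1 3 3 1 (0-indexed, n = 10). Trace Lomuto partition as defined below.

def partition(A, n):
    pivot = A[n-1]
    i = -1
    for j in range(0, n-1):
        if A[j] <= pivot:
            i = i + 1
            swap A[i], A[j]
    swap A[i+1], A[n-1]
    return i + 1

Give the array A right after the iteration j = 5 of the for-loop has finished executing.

1 1 3 3 2 2 1 3 3 1

pivot = A[9] = 1; i = -1
j=0: A[0]=3 > 1 → no swap
j=1: A[1]=2 > 1 → no swap
j=2: A[2]=3 > 1 → no swap
j=3: A[3]=1 ≤ 1 → i=0, swap A[0],A[3] → 1 2 3 3 1 2 1 3 3 1
j=4: A[4]=1 ≤ 1 → i=1, swap A[1],A[4] → 1 1 3 3 2 2 1 3 3 1
j=5: A[5]=2 > 1 → no swap
(after j=5) A = 1 1 3 3 2 2 1 3 3 1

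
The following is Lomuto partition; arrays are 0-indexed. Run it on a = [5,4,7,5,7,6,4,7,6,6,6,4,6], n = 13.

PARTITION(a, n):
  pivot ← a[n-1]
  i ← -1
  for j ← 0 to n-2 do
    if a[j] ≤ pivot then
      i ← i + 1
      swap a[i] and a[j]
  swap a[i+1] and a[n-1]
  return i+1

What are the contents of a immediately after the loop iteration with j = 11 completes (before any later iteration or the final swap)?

[5,4,5,6,4,6,6,6,4,7,7,7,6]

pivot = a[12] = 6; i = -1
j=0: a[0]=5 ≤ 6 → i=0, swap a[0],a[0] (no change) → [5,4,7,5,7,6,4,7,6,6,6,4,6]
j=1: a[1]=4 ≤ 6 → i=1, swap a[1],a[1] (no change) → [5,4,7,5,7,6,4,7,6,6,6,4,6]
j=2: a[2]=7 > 6 → no swap
j=3: a[3]=5 ≤ 6 → i=2, swap a[2],a[3] → [5,4,5,7,7,6,4,7,6,6,6,4,6]
j=4: a[4]=7 > 6 → no swap
j=5: a[5]=6 ≤ 6 → i=3, swap a[3],a[5] → [5,4,5,6,7,7,4,7,6,6,6,4,6]
j=6: a[6]=4 ≤ 6 → i=4, swap a[4],a[6] → [5,4,5,6,4,7,7,7,6,6,6,4,6]
j=7: a[7]=7 > 6 → no swap
j=8: a[8]=6 ≤ 6 → i=5, swap a[5],a[8] → [5,4,5,6,4,6,7,7,7,6,6,4,6]
j=9: a[9]=6 ≤ 6 → i=6, swap a[6],a[9] → [5,4,5,6,4,6,6,7,7,7,6,4,6]
j=10: a[10]=6 ≤ 6 → i=7, swap a[7],a[10] → [5,4,5,6,4,6,6,6,7,7,7,4,6]
j=11: a[11]=4 ≤ 6 → i=8, swap a[8],a[11] → [5,4,5,6,4,6,6,6,4,7,7,7,6]
(after j=11) a = [5,4,5,6,4,6,6,6,4,7,7,7,6]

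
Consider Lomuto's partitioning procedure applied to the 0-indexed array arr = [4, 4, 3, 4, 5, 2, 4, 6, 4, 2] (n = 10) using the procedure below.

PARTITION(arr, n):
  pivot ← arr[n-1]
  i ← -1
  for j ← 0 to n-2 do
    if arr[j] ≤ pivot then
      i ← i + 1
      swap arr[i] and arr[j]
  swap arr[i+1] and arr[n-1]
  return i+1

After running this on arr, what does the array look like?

[2, 2, 3, 4, 5, 4, 4, 6, 4, 4]

pivot=2, i=-1
j=0: 4>2, skip
j=1: 4>2, skip
j=2: 3>2, skip
j=3: 4>2, skip
j=4: 5>2, skip
j=5: 2≤2, i=0, swap(0,5) ⇒ [2, 4, 3, 4, 5, 4, 4, 6, 4, 2]
j=6: 4>2, skip
j=7: 6>2, skip
j=8: 4>2, skip
swap(1,9) ⇒ [2, 2, 3, 4, 5, 4, 4, 6, 4, 4]; return 1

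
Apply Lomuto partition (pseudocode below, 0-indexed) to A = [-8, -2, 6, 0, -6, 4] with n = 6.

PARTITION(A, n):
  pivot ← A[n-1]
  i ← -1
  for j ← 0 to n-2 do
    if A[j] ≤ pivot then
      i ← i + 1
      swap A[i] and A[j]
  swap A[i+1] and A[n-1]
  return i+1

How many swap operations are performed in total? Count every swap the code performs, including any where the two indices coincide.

5

pivot = A[5] = 4; i = -1
j=0: A[0]=-8 ≤ 4 → i=0, swap A[0],A[0] (no change) → [-8, -2, 6, 0, -6, 4]
j=1: A[1]=-2 ≤ 4 → i=1, swap A[1],A[1] (no change) → [-8, -2, 6, 0, -6, 4]
j=2: A[2]=6 > 4 → no swap
j=3: A[3]=0 ≤ 4 → i=2, swap A[2],A[3] → [-8, -2, 0, 6, -6, 4]
j=4: A[4]=-6 ≤ 4 → i=3, swap A[3],A[4] → [-8, -2, 0, -6, 6, 4]
final swap A[4],A[5] → [-8, -2, 0, -6, 4, 6]; return 4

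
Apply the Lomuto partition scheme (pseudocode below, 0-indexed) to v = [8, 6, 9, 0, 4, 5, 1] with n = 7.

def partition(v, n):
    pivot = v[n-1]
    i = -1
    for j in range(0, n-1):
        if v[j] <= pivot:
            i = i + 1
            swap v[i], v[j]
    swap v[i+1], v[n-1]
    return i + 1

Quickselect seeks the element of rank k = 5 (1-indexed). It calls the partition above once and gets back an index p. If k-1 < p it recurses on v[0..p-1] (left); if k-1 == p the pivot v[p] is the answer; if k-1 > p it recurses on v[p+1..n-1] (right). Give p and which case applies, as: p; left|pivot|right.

pivot=1, i=-1
j=0: 8>1, skip
j=1: 6>1, skip
j=2: 9>1, skip
j=3: 0≤1, i=0, swap(0,3) ⇒ [0, 6, 9, 8, 4, 5, 1]
j=4: 4>1, skip
j=5: 5>1, skip
swap(1,6) ⇒ [0, 1, 9, 8, 4, 5, 6]; return 1
p = 1; k-1 = 4 > 1 ⇒ right

1; right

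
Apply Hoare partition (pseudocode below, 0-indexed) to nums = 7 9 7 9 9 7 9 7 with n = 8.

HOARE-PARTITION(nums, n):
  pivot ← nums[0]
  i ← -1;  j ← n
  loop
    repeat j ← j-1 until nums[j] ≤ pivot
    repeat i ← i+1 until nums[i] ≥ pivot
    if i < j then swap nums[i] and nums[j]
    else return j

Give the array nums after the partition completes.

7 7 7 9 9 9 9 7

pivot=7
j stops at 7 (7), i stops at 0 (7); swap ⇒ 7 9 7 9 9 7 9 7
j stops at 5 (7), i stops at 1 (9); swap ⇒ 7 7 7 9 9 9 9 7
j stops at 2, i stops at 2; i≥j ⇒ return 2. nums=7 7 7 9 9 9 9 7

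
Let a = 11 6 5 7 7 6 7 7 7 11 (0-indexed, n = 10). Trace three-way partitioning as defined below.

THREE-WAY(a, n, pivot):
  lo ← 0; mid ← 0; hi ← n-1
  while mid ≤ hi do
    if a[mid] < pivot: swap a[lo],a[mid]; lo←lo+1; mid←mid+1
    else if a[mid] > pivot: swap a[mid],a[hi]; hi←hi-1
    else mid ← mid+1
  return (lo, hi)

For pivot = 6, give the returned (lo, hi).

pivot = 6; lo=0, mid=0, hi=9
a[mid]=11>6: swap a[0],a[9]; hi=8 → 11 6 5 7 7 6 7 7 7 11
a[mid]=11>6: swap a[0],a[8]; hi=7 → 7 6 5 7 7 6 7 7 11 11
a[mid]=7>6: swap a[0],a[7]; hi=6 → 7 6 5 7 7 6 7 7 11 11
a[mid]=7>6: swap a[0],a[6]; hi=5 → 7 6 5 7 7 6 7 7 11 11
a[mid]=7>6: swap a[0],a[5]; hi=4 → 6 6 5 7 7 7 7 7 11 11
a[mid]=6=6: mid=1
a[mid]=6=6: mid=2
a[mid]=5<6: swap a[0],a[2]; lo=1,mid=3 → 5 6 6 7 7 7 7 7 11 11
a[mid]=7>6: swap a[3],a[4]; hi=3 → 5 6 6 7 7 7 7 7 11 11
a[mid]=7>6: swap a[3],a[3]; hi=2 → 5 6 6 7 7 7 7 7 11 11
end: lo=1, hi=2; a = 5 6 6 7 7 7 7 7 11 11

(1, 2)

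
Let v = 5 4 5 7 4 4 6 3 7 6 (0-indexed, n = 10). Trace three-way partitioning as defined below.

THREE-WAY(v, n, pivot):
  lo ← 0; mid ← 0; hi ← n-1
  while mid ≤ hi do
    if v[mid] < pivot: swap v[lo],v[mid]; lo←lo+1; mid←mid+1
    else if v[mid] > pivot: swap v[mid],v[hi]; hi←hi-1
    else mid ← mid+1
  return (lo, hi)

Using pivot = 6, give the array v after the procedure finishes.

5 4 5 4 4 3 6 6 7 7

lo=0 mid=0 hi=9
5<6: swap(0,0), lo=1 mid=1 ⇒ 5 4 5 7 4 4 6 3 7 6
4<6: swap(1,1), lo=2 mid=2 ⇒ 5 4 5 7 4 4 6 3 7 6
5<6: swap(2,2), lo=3 mid=3 ⇒ 5 4 5 7 4 4 6 3 7 6
7>6: swap(3,9), hi=8 ⇒ 5 4 5 6 4 4 6 3 7 7
6=6: mid=4
4<6: swap(3,4), lo=4 mid=5 ⇒ 5 4 5 4 6 4 6 3 7 7
4<6: swap(4,5), lo=5 mid=6 ⇒ 5 4 5 4 4 6 6 3 7 7
6=6: mid=7
3<6: swap(5,7), lo=6 mid=8 ⇒ 5 4 5 4 4 3 6 6 7 7
7>6: swap(8,8), hi=7 ⇒ 5 4 5 4 4 3 6 6 7 7
done. lo=6 hi=7; v=5 4 5 4 4 3 6 6 7 7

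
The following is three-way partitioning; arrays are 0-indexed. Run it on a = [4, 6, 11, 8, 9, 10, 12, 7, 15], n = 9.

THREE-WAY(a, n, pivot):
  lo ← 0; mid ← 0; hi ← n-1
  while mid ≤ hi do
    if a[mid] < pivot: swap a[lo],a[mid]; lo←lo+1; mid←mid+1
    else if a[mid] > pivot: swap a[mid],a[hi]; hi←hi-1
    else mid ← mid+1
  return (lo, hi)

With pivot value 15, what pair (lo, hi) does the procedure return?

lo=0 mid=0 hi=8
4<15: swap(0,0), lo=1 mid=1 ⇒ [4, 6, 11, 8, 9, 10, 12, 7, 15]
6<15: swap(1,1), lo=2 mid=2 ⇒ [4, 6, 11, 8, 9, 10, 12, 7, 15]
11<15: swap(2,2), lo=3 mid=3 ⇒ [4, 6, 11, 8, 9, 10, 12, 7, 15]
8<15: swap(3,3), lo=4 mid=4 ⇒ [4, 6, 11, 8, 9, 10, 12, 7, 15]
9<15: swap(4,4), lo=5 mid=5 ⇒ [4, 6, 11, 8, 9, 10, 12, 7, 15]
10<15: swap(5,5), lo=6 mid=6 ⇒ [4, 6, 11, 8, 9, 10, 12, 7, 15]
12<15: swap(6,6), lo=7 mid=7 ⇒ [4, 6, 11, 8, 9, 10, 12, 7, 15]
7<15: swap(7,7), lo=8 mid=8 ⇒ [4, 6, 11, 8, 9, 10, 12, 7, 15]
15=15: mid=9
done. lo=8 hi=8; a=[4, 6, 11, 8, 9, 10, 12, 7, 15]

(8, 8)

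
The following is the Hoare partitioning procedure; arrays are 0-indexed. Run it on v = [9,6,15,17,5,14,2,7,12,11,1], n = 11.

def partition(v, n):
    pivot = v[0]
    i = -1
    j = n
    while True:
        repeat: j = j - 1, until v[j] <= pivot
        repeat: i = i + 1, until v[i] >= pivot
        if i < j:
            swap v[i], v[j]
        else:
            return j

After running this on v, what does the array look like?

pivot = v[0] = 9; i = -1, j = 11
j→10 (v[10]=1≤9), i→0 (v[0]=9≥9); i<j, swap → [1,6,15,17,5,14,2,7,12,11,9]
j→7 (v[7]=7≤9), i→2 (v[2]=15≥9); i<j, swap → [1,6,7,17,5,14,2,15,12,11,9]
j→6 (v[6]=2≤9), i→3 (v[3]=17≥9); i<j, swap → [1,6,7,2,5,14,17,15,12,11,9]
j→4, i→5; i≥j, return j=4. v = [1,6,7,2,5,14,17,15,12,11,9]

[1,6,7,2,5,14,17,15,12,11,9]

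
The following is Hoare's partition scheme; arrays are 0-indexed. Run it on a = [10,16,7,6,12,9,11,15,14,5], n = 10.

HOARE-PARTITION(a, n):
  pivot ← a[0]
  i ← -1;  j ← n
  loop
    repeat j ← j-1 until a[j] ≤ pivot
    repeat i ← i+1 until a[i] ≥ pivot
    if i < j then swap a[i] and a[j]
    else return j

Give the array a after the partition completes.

pivot=10
j stops at 9 (5), i stops at 0 (10); swap ⇒ [5,16,7,6,12,9,11,15,14,10]
j stops at 5 (9), i stops at 1 (16); swap ⇒ [5,9,7,6,12,16,11,15,14,10]
j stops at 3, i stops at 4; i≥j ⇒ return 3. a=[5,9,7,6,12,16,11,15,14,10]

[5,9,7,6,12,16,11,15,14,10]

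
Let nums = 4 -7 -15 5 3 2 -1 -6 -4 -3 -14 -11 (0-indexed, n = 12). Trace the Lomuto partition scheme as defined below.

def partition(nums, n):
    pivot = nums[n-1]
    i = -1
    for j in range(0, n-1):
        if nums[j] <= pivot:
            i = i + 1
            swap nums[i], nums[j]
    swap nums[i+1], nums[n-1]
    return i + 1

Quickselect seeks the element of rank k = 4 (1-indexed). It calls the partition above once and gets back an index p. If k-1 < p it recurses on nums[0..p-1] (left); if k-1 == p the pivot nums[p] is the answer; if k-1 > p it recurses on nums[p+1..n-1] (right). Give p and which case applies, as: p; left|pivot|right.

2; right

pivot=-11, i=-1
j=0: 4>-11, skip
j=1: -7>-11, skip
j=2: -15≤-11, i=0, swap(0,2) ⇒ -15 -7 4 5 3 2 -1 -6 -4 -3 -14 -11
j=3: 5>-11, skip
j=4: 3>-11, skip
j=5: 2>-11, skip
j=6: -1>-11, skip
j=7: -6>-11, skip
j=8: -4>-11, skip
j=9: -3>-11, skip
j=10: -14≤-11, i=1, swap(1,10) ⇒ -15 -14 4 5 3 2 -1 -6 -4 -3 -7 -11
swap(2,11) ⇒ -15 -14 -11 5 3 2 -1 -6 -4 -3 -7 4; return 2
p = 2; k-1 = 3 > 2 ⇒ right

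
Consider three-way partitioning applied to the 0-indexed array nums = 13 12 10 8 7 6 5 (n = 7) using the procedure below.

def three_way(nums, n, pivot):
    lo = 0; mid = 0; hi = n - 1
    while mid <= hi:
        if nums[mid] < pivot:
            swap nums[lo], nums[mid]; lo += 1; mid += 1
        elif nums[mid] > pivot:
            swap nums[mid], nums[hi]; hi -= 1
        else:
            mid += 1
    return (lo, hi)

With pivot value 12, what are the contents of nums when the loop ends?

5 10 8 7 6 12 13

pivot = 12; lo=0, mid=0, hi=6
nums[mid]=13>12: swap nums[0],nums[6]; hi=5 → 5 12 10 8 7 6 13
nums[mid]=5<12: swap nums[0],nums[0]; lo=1,mid=1 → 5 12 10 8 7 6 13
nums[mid]=12=12: mid=2
nums[mid]=10<12: swap nums[1],nums[2]; lo=2,mid=3 → 5 10 12 8 7 6 13
nums[mid]=8<12: swap nums[2],nums[3]; lo=3,mid=4 → 5 10 8 12 7 6 13
nums[mid]=7<12: swap nums[3],nums[4]; lo=4,mid=5 → 5 10 8 7 12 6 13
nums[mid]=6<12: swap nums[4],nums[5]; lo=5,mid=6 → 5 10 8 7 6 12 13
end: lo=5, hi=5; nums = 5 10 8 7 6 12 13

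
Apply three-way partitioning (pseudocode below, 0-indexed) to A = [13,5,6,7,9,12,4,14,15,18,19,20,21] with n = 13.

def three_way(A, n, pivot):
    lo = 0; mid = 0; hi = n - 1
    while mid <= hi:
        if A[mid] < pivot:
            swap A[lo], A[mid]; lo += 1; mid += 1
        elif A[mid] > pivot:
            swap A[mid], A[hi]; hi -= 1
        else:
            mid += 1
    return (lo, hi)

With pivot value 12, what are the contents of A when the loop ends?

[4,5,6,7,9,12,14,15,18,19,20,21,13]

lo=0 mid=0 hi=12
13>12: swap(0,12), hi=11 ⇒ [21,5,6,7,9,12,4,14,15,18,19,20,13]
21>12: swap(0,11), hi=10 ⇒ [20,5,6,7,9,12,4,14,15,18,19,21,13]
20>12: swap(0,10), hi=9 ⇒ [19,5,6,7,9,12,4,14,15,18,20,21,13]
19>12: swap(0,9), hi=8 ⇒ [18,5,6,7,9,12,4,14,15,19,20,21,13]
18>12: swap(0,8), hi=7 ⇒ [15,5,6,7,9,12,4,14,18,19,20,21,13]
15>12: swap(0,7), hi=6 ⇒ [14,5,6,7,9,12,4,15,18,19,20,21,13]
14>12: swap(0,6), hi=5 ⇒ [4,5,6,7,9,12,14,15,18,19,20,21,13]
4<12: swap(0,0), lo=1 mid=1 ⇒ [4,5,6,7,9,12,14,15,18,19,20,21,13]
5<12: swap(1,1), lo=2 mid=2 ⇒ [4,5,6,7,9,12,14,15,18,19,20,21,13]
6<12: swap(2,2), lo=3 mid=3 ⇒ [4,5,6,7,9,12,14,15,18,19,20,21,13]
7<12: swap(3,3), lo=4 mid=4 ⇒ [4,5,6,7,9,12,14,15,18,19,20,21,13]
9<12: swap(4,4), lo=5 mid=5 ⇒ [4,5,6,7,9,12,14,15,18,19,20,21,13]
12=12: mid=6
done. lo=5 hi=5; A=[4,5,6,7,9,12,14,15,18,19,20,21,13]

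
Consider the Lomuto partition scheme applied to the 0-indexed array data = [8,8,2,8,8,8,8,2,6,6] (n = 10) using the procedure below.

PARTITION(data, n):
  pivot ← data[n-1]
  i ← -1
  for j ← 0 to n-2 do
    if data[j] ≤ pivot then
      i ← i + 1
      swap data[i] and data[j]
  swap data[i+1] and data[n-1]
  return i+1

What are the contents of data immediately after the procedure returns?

pivot=6, i=-1
j=0: 8>6, skip
j=1: 8>6, skip
j=2: 2≤6, i=0, swap(0,2) ⇒ [2,8,8,8,8,8,8,2,6,6]
j=3: 8>6, skip
j=4: 8>6, skip
j=5: 8>6, skip
j=6: 8>6, skip
j=7: 2≤6, i=1, swap(1,7) ⇒ [2,2,8,8,8,8,8,8,6,6]
j=8: 6≤6, i=2, swap(2,8) ⇒ [2,2,6,8,8,8,8,8,8,6]
swap(3,9) ⇒ [2,2,6,6,8,8,8,8,8,8]; return 3

[2,2,6,6,8,8,8,8,8,8]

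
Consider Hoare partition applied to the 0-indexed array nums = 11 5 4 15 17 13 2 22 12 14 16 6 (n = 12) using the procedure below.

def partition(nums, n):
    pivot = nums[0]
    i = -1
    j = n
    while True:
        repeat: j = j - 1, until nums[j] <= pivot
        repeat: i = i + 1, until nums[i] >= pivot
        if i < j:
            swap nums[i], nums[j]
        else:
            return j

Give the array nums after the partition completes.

6 5 4 2 17 13 15 22 12 14 16 11

pivot = nums[0] = 11; i = -1, j = 12
j→11 (nums[11]=6≤11), i→0 (nums[0]=11≥11); i<j, swap → 6 5 4 15 17 13 2 22 12 14 16 11
j→6 (nums[6]=2≤11), i→3 (nums[3]=15≥11); i<j, swap → 6 5 4 2 17 13 15 22 12 14 16 11
j→3, i→4; i≥j, return j=3. nums = 6 5 4 2 17 13 15 22 12 14 16 11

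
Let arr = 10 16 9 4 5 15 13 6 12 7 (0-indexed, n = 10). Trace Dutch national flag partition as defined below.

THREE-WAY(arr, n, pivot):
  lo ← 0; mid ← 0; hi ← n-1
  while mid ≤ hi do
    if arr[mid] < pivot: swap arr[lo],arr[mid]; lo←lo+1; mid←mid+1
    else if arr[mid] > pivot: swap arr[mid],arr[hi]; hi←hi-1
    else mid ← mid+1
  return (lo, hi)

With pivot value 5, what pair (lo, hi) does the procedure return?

pivot = 5; lo=0, mid=0, hi=9
arr[mid]=10>5: swap arr[0],arr[9]; hi=8 → 7 16 9 4 5 15 13 6 12 10
arr[mid]=7>5: swap arr[0],arr[8]; hi=7 → 12 16 9 4 5 15 13 6 7 10
arr[mid]=12>5: swap arr[0],arr[7]; hi=6 → 6 16 9 4 5 15 13 12 7 10
arr[mid]=6>5: swap arr[0],arr[6]; hi=5 → 13 16 9 4 5 15 6 12 7 10
arr[mid]=13>5: swap arr[0],arr[5]; hi=4 → 15 16 9 4 5 13 6 12 7 10
arr[mid]=15>5: swap arr[0],arr[4]; hi=3 → 5 16 9 4 15 13 6 12 7 10
arr[mid]=5=5: mid=1
arr[mid]=16>5: swap arr[1],arr[3]; hi=2 → 5 4 9 16 15 13 6 12 7 10
arr[mid]=4<5: swap arr[0],arr[1]; lo=1,mid=2 → 4 5 9 16 15 13 6 12 7 10
arr[mid]=9>5: swap arr[2],arr[2]; hi=1 → 4 5 9 16 15 13 6 12 7 10
end: lo=1, hi=1; arr = 4 5 9 16 15 13 6 12 7 10

(1, 1)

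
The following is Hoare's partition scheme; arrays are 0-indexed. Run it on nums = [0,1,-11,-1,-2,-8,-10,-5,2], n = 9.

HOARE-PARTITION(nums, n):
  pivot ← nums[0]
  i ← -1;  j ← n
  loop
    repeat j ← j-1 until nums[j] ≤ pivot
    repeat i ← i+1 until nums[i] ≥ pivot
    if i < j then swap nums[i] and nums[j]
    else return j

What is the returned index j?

5

pivot = nums[0] = 0; i = -1, j = 9
j→7 (nums[7]=-5≤0), i→0 (nums[0]=0≥0); i<j, swap → [-5,1,-11,-1,-2,-8,-10,0,2]
j→6 (nums[6]=-10≤0), i→1 (nums[1]=1≥0); i<j, swap → [-5,-10,-11,-1,-2,-8,1,0,2]
j→5, i→6; i≥j, return j=5. nums = [-5,-10,-11,-1,-2,-8,1,0,2]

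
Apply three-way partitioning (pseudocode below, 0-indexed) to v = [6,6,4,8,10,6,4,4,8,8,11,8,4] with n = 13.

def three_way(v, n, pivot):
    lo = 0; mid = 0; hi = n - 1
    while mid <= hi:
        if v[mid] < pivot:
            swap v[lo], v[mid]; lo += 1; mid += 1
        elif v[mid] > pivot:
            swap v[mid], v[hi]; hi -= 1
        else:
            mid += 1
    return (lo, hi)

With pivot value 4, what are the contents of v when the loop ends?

[4,4,4,4,6,10,8,8,8,11,8,6,6]

pivot = 4; lo=0, mid=0, hi=12
v[mid]=6>4: swap v[0],v[12]; hi=11 → [4,6,4,8,10,6,4,4,8,8,11,8,6]
v[mid]=4=4: mid=1
v[mid]=6>4: swap v[1],v[11]; hi=10 → [4,8,4,8,10,6,4,4,8,8,11,6,6]
v[mid]=8>4: swap v[1],v[10]; hi=9 → [4,11,4,8,10,6,4,4,8,8,8,6,6]
v[mid]=11>4: swap v[1],v[9]; hi=8 → [4,8,4,8,10,6,4,4,8,11,8,6,6]
v[mid]=8>4: swap v[1],v[8]; hi=7 → [4,8,4,8,10,6,4,4,8,11,8,6,6]
v[mid]=8>4: swap v[1],v[7]; hi=6 → [4,4,4,8,10,6,4,8,8,11,8,6,6]
v[mid]=4=4: mid=2
v[mid]=4=4: mid=3
v[mid]=8>4: swap v[3],v[6]; hi=5 → [4,4,4,4,10,6,8,8,8,11,8,6,6]
v[mid]=4=4: mid=4
v[mid]=10>4: swap v[4],v[5]; hi=4 → [4,4,4,4,6,10,8,8,8,11,8,6,6]
v[mid]=6>4: swap v[4],v[4]; hi=3 → [4,4,4,4,6,10,8,8,8,11,8,6,6]
end: lo=0, hi=3; v = [4,4,4,4,6,10,8,8,8,11,8,6,6]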